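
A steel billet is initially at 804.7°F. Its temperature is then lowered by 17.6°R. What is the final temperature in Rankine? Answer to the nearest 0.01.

1246.77°R

Initial temperature in Celsius: (804.7 - 32) × 5/9 = 429.2778°C.
The 17.6°R change is an interval, so only the factor 5/9 applies: -17.6 × 5/9 = -9.7778°C.
Final Celsius temperature: 429.2778 - 9.7778 = 419.5000°C.
In Rankine: 419.5000 × 1.8 + 491.67 = 1246.77°R.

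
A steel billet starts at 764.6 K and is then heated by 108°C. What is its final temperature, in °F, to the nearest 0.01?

Initial temperature in Celsius: 764.6 - 273.15 = 491.4500°C.
Final Celsius temperature: 491.4500 + 108.0000 = 599.4500°C.
In Fahrenheit: 599.4500 × 1.8 + 32 = 1111.01°F.

1111.01°F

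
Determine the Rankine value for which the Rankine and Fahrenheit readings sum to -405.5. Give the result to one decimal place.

Let R be the Rankine reading. The Fahrenheit reading is F = 1·R - 459.67.
Require R + F = -405.5: (2)·R - 459.67 = -405.5.
R = (-405.5 + 459.67) / (2) = 27.1.

27.1°R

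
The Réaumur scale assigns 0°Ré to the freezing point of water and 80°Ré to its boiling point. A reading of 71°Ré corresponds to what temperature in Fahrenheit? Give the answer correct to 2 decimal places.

Linear interpolation between the fixed points: C = (71 - 0) × 100 / (80 - 0) = 88.7500°C.
Then 88.7500 × 1.8 + 32 = 191.75°F.

191.75°F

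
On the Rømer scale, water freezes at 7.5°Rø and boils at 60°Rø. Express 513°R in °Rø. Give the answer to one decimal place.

First in Celsius: (513 - 491.67) × 5/9 = 11.8500°C.
Linearly onto the Rømer scale: 7.5 + (11.8500 / 100) × (60 - 7.5) = 13.7°Rø.

13.7°Rø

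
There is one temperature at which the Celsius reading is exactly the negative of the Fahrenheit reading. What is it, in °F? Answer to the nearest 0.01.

Let F be the Fahrenheit reading. The Celsius reading is C = 5/9·F - 17.7778.
Require C = -1·F: 5/9·F - 17.7778 = -1·F.
(14/9)·F = 17.7778  ⇒  F = 11.43.

11.43°F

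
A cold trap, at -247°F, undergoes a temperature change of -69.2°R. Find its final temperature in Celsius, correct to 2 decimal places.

Initial temperature in Celsius: (-247 - 32) × 5/9 = -155.0000°C.
The 69.2°R change is an interval, so only the factor 5/9 applies: -69.2 × 5/9 = -38.4444°C.
Final Celsius temperature: -155.0000 - 38.4444 = -193.4444°C.

-193.44°C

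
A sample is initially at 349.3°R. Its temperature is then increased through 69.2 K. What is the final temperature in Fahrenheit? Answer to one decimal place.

Initial temperature in Celsius: (349.3 - 491.67) × 5/9 = -79.0944°C.
The 69.2 K change is an interval; Kelvin and Celsius degrees are the same size, so ΔC = +69.2°C.
Final Celsius temperature: -79.0944 + 69.2000 = -9.8944°C.
In Fahrenheit: -9.8944 × 1.8 + 32 = 14.2°F.

14.2°F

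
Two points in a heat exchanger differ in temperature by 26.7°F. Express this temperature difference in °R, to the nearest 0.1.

Fahrenheit and Rankine degrees are the same size, so the interval is unchanged: 26.7.

26.7°R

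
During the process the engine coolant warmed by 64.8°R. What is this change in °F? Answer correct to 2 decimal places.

64.80°F

Rankine and Fahrenheit degrees are the same size, so the interval is unchanged: 64.80.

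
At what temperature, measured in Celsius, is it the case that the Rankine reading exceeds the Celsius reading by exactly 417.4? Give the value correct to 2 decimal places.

-92.84°C

Let C be the Celsius reading. The Rankine reading is R = 1.8·C + 491.67.
Require R - C = 417.4: (0.8)·C + 491.67 = 417.4.
C = (417.4 - 491.67) / (0.8) = -92.84.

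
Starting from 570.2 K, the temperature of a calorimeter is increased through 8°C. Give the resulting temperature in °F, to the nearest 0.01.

Initial temperature in Celsius: 570.2 - 273.15 = 297.0500°C.
Final Celsius temperature: 297.0500 + 8.0000 = 305.0500°C.
In Fahrenheit: 305.0500 × 1.8 + 32 = 581.09°F.

581.09°F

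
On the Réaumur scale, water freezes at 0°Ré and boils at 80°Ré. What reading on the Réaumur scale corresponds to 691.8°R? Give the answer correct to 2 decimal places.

88.95°Ré

First in Celsius: (691.8 - 491.67) × 5/9 = 111.1833°C.
Linearly onto the Réaumur scale: 0 + (111.1833 / 100) × (80 - 0) = 88.95°Ré.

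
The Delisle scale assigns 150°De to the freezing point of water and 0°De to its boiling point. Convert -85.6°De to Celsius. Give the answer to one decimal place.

Linear interpolation between the fixed points: C = (-85.6 - 150) × 100 / (0 - 150) = 157.0667°C.

157.1°C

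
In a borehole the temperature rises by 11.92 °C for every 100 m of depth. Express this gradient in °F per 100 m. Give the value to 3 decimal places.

The quantity depends on a temperature interval, so only the ratio of degree sizes applies; the offset between the scales is irrelevant.
A change of 1°C is a change of 1.8°F, so 11.92 × 1.8 = 21.456.

21.456 °F/100 m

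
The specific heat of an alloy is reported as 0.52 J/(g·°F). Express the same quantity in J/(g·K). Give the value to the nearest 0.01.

0.94 J/(g·K)

The quantity depends on a temperature interval, so only the ratio of degree sizes applies; the offset between the scales is irrelevant.
A change of 1 K is a change of 1.8°F, so per K the value is 0.52 × 1.8 = 0.94.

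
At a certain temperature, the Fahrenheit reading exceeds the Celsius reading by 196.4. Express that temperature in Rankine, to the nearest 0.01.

861.57°R

Let x be the Celsius reading; then the Fahrenheit reading is 1.8·x + 32.
(1.8·x + 32) - x = 196.4  ⇒  (0.8)·x = 164.4  ⇒  x = 205.5000°C.
In Rankine: 205.5000 × 1.8 + 491.67 = 861.57°R.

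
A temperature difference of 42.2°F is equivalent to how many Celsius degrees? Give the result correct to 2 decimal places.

23.44°C

Only the scale ratio 5/9 matters for a change in temperature.
42.2 × 5/9 = 23.44.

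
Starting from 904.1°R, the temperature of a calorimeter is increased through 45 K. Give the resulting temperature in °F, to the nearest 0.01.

Initial temperature in Celsius: (904.1 - 491.67) × 5/9 = 229.1278°C.
The 45 K change is an interval; Kelvin and Celsius degrees are the same size, so ΔC = +45°C.
Final Celsius temperature: 229.1278 + 45.0000 = 274.1278°C.
In Fahrenheit: 274.1278 × 1.8 + 32 = 525.43°F.

525.43°F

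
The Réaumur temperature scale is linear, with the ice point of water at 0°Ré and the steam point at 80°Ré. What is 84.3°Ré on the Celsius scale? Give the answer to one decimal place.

105.4°C

Linear interpolation between the fixed points: C = (84.3 - 0) × 100 / (80 - 0) = 105.3750°C.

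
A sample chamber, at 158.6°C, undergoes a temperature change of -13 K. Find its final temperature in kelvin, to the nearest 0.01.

The 13 K change is an interval; Kelvin and Celsius degrees are the same size, so ΔC = -13°C.
Final Celsius temperature: 158.6000 - 13.0000 = 145.6000°C.
In kelvin: 145.6000 + 273.15 = 418.75 K.

418.75 K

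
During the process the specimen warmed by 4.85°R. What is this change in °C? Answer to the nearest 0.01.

2.69°C

Only the scale ratio 5/9 matters for a change in temperature.
4.85 × 5/9 = 2.69.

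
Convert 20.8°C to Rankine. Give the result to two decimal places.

529.11°R

In Rankine: 20.8000 × 1.8 + 491.67 = 529.11°R.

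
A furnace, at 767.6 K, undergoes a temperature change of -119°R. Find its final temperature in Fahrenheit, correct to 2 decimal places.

Initial temperature in Celsius: 767.6 - 273.15 = 494.4500°C.
The 119°R change is an interval, so only the factor 5/9 applies: -119 × 5/9 = -66.1111°C.
Final Celsius temperature: 494.4500 - 66.1111 = 428.3389°C.
In Fahrenheit: 428.3389 × 1.8 + 32 = 803.01°F.

803.01°F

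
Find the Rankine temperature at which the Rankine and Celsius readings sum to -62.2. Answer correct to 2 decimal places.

Let R be the Rankine reading. The Celsius reading is C = 5/9·R - 273.15.
Require R + C = -62.2: (14/9)·R - 273.15 = -62.2.
R = (-62.2 + 273.15) / (14/9) = 135.61.

135.61°R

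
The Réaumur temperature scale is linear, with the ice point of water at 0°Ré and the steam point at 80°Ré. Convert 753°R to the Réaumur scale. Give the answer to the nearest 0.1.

116.1°Ré

First in Celsius: (753 - 491.67) × 5/9 = 145.1833°C.
Linearly onto the Réaumur scale: 0 + (145.1833 / 100) × (80 - 0) = 116.1°Ré.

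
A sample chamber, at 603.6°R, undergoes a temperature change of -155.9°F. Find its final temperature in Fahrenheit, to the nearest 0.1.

Initial temperature in Celsius: (603.6 - 491.67) × 5/9 = 62.1833°C.
The 155.9°F change is an interval, so only the factor 5/9 applies: -155.9 × 5/9 = -86.6111°C.
Final Celsius temperature: 62.1833 - 86.6111 = -24.4278°C.
In Fahrenheit: -24.4278 × 1.8 + 32 = -12.0°F.

-12.0°F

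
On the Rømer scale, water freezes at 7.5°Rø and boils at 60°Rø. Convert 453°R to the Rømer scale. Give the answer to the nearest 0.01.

-3.78°Rø

First in Celsius: (453 - 491.67) × 5/9 = -21.4833°C.
Linearly onto the Rømer scale: 7.5 + (-21.4833 / 100) × (60 - 7.5) = -3.78°Rø.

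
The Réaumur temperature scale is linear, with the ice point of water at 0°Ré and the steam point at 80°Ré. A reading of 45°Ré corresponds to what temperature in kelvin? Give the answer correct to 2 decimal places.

329.40 K

Linear interpolation between the fixed points: C = (45 - 0) × 100 / (80 - 0) = 56.2500°C.
Then 56.2500 + 273.15 = 329.40 K.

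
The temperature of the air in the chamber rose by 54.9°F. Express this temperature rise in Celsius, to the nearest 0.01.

30.50°C

Only the scale ratio 5/9 matters for a change in temperature.
54.9 × 5/9 = 30.50.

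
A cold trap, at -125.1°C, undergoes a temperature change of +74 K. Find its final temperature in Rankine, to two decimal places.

399.69°R

The 74 K change is an interval; Kelvin and Celsius degrees are the same size, so ΔC = +74°C.
Final Celsius temperature: -125.1000 + 74.0000 = -51.1000°C.
In Rankine: -51.1000 × 1.8 + 491.67 = 399.69°R.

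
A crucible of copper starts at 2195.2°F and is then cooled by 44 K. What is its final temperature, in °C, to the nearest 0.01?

Initial temperature in Celsius: (2195.2 - 32) × 5/9 = 1201.7778°C.
The 44 K change is an interval; Kelvin and Celsius degrees are the same size, so ΔC = -44°C.
Final Celsius temperature: 1201.7778 - 44.0000 = 1157.7778°C.

1157.78°C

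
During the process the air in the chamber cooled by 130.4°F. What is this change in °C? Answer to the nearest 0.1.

Only the scale ratio 5/9 matters for a change in temperature.
130.4 × 5/9 = 72.4.

72.4°C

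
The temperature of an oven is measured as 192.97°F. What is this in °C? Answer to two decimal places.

89.43°C

In Celsius: (192.97 - 32) × 5/9 = 89.4278°C.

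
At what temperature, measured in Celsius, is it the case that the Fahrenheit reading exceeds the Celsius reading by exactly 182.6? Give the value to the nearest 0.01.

Let C be the Celsius reading. The Fahrenheit reading is F = 1.8·C + 32.
Require F - C = 182.6: (0.8)·C + 32 = 182.6.
C = (182.6 - 32) / (0.8) = 188.25.

188.25°C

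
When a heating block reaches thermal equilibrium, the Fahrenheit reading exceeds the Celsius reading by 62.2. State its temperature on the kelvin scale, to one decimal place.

310.9 K

Let x be the Celsius reading; then the Fahrenheit reading is 1.8·x + 32.
(1.8·x + 32) - x = 62.2  ⇒  (0.8)·x = 30.2  ⇒  x = 37.7500°C.
In kelvin: 37.7500 + 273.15 = 310.9 K.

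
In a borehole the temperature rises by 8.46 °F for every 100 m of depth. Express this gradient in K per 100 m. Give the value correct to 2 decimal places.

The quantity depends on a temperature interval, so only the ratio of degree sizes applies; the offset between the scales is irrelevant.
A change of 1°F is a change of 5/9 K, so 8.46 × 5/9 = 4.70.

4.70 K/100 m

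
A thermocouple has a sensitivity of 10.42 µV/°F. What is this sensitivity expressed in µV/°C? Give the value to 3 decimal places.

Since only a temperature interval is involved, the additive offset between the scales drops out.
A change of 1°C is a change of 1.8°F, so per °C the value is 10.42 × 1.8 = 18.756.

18.756 µV/°C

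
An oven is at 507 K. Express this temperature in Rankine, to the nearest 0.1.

912.6°R

In Celsius: 507 - 273.15 = 233.8500°C.
In Rankine: 233.8500 × 1.8 + 491.67 = 912.6°R.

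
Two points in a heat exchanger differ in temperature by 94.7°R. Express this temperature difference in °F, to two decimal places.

Rankine and Fahrenheit degrees are the same size, so the interval is unchanged: 94.70.

94.70°F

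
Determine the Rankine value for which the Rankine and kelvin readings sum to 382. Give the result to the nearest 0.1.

245.6°R

Let R be the Rankine reading. The kelvin reading is K = 5/9·R.
Require R + K = 382: (14/9)·R = 382.
R = (382) / (14/9) = 245.6.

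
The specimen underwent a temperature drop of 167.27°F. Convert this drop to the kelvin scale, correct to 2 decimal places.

92.93 K

Only the scale ratio 5/9 matters for a change in temperature.
167.27 × 5/9 = 92.93.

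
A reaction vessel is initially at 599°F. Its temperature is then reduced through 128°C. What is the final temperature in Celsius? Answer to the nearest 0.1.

187.0°C

Initial temperature in Celsius: (599 - 32) × 5/9 = 315.0000°C.
Final Celsius temperature: 315.0000 - 128.0000 = 187.0000°C.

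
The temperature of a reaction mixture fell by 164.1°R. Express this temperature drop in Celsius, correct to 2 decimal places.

For a temperature interval the offset drops out; only the factor 5/9 applies.
164.1 × 5/9 = 91.17.

91.17°C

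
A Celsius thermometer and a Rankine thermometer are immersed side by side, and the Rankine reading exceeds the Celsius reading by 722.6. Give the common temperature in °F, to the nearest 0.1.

Let x be the Celsius reading; then the Rankine reading is 1.8·x + 491.67.
(1.8·x + 491.67) - x = 722.6  ⇒  (0.8)·x = 230.93  ⇒  x = 288.6625°C.
In Fahrenheit: 288.6625 × 1.8 + 32 = 551.6°F.

551.6°F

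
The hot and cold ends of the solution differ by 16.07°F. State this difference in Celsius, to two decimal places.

8.93°C

An interval of 1°F corresponds to 5/9°C.
16.07 × 5/9 = 8.93.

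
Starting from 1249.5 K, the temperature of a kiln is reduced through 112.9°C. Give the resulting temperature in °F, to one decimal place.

1586.2°F

Initial temperature in Celsius: 1249.5 - 273.15 = 976.3500°C.
Final Celsius temperature: 976.3500 - 112.9000 = 863.4500°C.
In Fahrenheit: 863.4500 × 1.8 + 32 = 1586.2°F.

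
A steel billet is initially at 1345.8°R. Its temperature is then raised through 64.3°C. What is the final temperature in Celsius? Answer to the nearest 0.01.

538.82°C

Initial temperature in Celsius: (1345.8 - 491.67) × 5/9 = 474.5167°C.
Final Celsius temperature: 474.5167 + 64.3000 = 538.8167°C.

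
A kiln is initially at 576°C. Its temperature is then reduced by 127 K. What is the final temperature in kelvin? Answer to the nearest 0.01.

722.15 K

The 127 K change is an interval; Kelvin and Celsius degrees are the same size, so ΔC = -127°C.
Final Celsius temperature: 576.0000 - 127.0000 = 449.0000°C.
In kelvin: 449.0000 + 273.15 = 722.15 K.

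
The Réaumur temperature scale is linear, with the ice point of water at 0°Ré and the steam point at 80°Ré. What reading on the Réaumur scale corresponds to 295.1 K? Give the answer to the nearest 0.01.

17.56°Ré

First in Celsius: 295.1 - 273.15 = 21.9500°C.
Linearly onto the Réaumur scale: 0 + (21.9500 / 100) × (80 - 0) = 17.56°Ré.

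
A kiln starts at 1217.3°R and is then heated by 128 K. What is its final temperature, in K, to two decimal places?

804.28 K

Initial temperature in Celsius: (1217.3 - 491.67) × 5/9 = 403.1278°C.
The 128 K change is an interval; Kelvin and Celsius degrees are the same size, so ΔC = +128°C.
Final Celsius temperature: 403.1278 + 128.0000 = 531.1278°C.
In kelvin: 531.1278 + 273.15 = 804.28 K.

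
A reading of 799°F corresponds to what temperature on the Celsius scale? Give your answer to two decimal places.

426.11°C

In Celsius: (799 - 32) × 5/9 = 426.1111°C.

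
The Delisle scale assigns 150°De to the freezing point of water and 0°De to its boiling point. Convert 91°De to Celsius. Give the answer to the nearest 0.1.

39.3°C

Linear interpolation between the fixed points: C = (91 - 150) × 100 / (0 - 150) = 39.3333°C.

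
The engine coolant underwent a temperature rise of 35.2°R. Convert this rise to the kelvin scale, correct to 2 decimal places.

19.56 K

An interval of 1°R corresponds to 5/9 K.
35.2 × 5/9 = 19.56.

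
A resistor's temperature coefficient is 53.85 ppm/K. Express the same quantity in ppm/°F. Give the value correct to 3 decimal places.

29.917 ppm/°F

Since only a temperature interval is involved, the additive offset between the scales drops out.
A change of 1°F is a change of 5/9 K, so per °F the value is 53.85 × 5/9 = 29.917.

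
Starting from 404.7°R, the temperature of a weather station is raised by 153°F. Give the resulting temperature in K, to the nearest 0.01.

309.83 K

Initial temperature in Celsius: (404.7 - 491.67) × 5/9 = -48.3167°C.
The 153°F change is an interval, so only the factor 5/9 applies: +153 × 5/9 = +85.0000°C.
Final Celsius temperature: -48.3167 + 85.0000 = 36.6833°C.
In kelvin: 36.6833 + 273.15 = 309.83 K.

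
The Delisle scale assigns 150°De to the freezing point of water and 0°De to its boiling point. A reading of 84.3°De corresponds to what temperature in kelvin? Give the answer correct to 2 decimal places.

316.95 K

Linear interpolation between the fixed points: C = (84.3 - 150) × 100 / (0 - 150) = 43.8000°C.
Then 43.8000 + 273.15 = 316.95 K.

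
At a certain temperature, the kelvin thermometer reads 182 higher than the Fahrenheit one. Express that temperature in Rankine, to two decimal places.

624.76°R

Let x be the Fahrenheit reading; then the kelvin reading is 5/9·x + 255.372.
(5/9·x + 255.372) - x = 182  ⇒  (-4/9)·x = -73.3722  ⇒  x = 165.0875°F.
In Celsius: (165.0875 - 32) × 5/9 = 73.9375°C.
In Rankine: 73.9375 × 1.8 + 491.67 = 624.76°R.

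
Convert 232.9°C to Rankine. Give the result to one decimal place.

910.9°R

In Rankine: 232.9000 × 1.8 + 491.67 = 910.9°R.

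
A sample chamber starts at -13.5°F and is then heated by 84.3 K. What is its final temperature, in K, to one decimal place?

Initial temperature in Celsius: (-13.5 - 32) × 5/9 = -25.2778°C.
The 84.3 K change is an interval; Kelvin and Celsius degrees are the same size, so ΔC = +84.3°C.
Final Celsius temperature: -25.2778 + 84.3000 = 59.0222°C.
In kelvin: 59.0222 + 273.15 = 332.2 K.

332.2 K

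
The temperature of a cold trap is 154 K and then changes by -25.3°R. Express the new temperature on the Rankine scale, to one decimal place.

251.9°R

Initial temperature in Celsius: 154 - 273.15 = -119.1500°C.
The 25.3°R change is an interval, so only the factor 5/9 applies: -25.3 × 5/9 = -14.0556°C.
Final Celsius temperature: -119.1500 - 14.0556 = -133.2056°C.
In Rankine: -133.2056 × 1.8 + 491.67 = 251.9°R.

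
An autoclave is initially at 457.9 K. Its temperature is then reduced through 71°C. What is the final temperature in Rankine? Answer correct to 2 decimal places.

Initial temperature in Celsius: 457.9 - 273.15 = 184.7500°C.
Final Celsius temperature: 184.7500 - 71.0000 = 113.7500°C.
In Rankine: 113.7500 × 1.8 + 491.67 = 696.42°R.

696.42°R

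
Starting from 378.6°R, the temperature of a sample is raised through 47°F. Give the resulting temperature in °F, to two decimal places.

-34.07°F

Initial temperature in Celsius: (378.6 - 491.67) × 5/9 = -62.8167°C.
The 47°F change is an interval, so only the factor 5/9 applies: +47 × 5/9 = +26.1111°C.
Final Celsius temperature: -62.8167 + 26.1111 = -36.7056°C.
In Fahrenheit: -36.7056 × 1.8 + 32 = -34.07°F.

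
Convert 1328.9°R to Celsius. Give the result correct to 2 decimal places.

In Celsius: (1328.9 - 491.67) × 5/9 = 465.1278°C.

465.13°C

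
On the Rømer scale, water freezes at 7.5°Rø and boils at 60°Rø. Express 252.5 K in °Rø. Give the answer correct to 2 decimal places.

First in Celsius: 252.5 - 273.15 = -20.6500°C.
Linearly onto the Rømer scale: 7.5 + (-20.6500 / 100) × (60 - 7.5) = -3.34°Rø.

-3.34°Rø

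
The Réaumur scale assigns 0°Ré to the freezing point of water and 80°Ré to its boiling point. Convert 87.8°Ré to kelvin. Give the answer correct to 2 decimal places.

Linear interpolation between the fixed points: C = (87.8 - 0) × 100 / (80 - 0) = 109.7500°C.
Then 109.7500 + 273.15 = 382.90 K.

382.90 K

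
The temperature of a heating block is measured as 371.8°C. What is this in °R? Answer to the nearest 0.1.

1160.9°R

In Rankine: 371.8000 × 1.8 + 491.67 = 1160.9°R.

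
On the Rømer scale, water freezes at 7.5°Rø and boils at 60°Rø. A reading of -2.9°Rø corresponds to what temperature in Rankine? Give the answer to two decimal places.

Linear interpolation between the fixed points: C = (-2.9 - 7.5) × 100 / (60 - 7.5) = -19.8095°C.
Then -19.8095 × 1.8 + 491.67 = 456.01°R.

456.01°R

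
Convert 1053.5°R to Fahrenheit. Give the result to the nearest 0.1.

In Celsius: (1053.5 - 491.67) × 5/9 = 312.1278°C.
In Fahrenheit: 312.1278 × 1.8 + 32 = 593.8°F.

593.8°F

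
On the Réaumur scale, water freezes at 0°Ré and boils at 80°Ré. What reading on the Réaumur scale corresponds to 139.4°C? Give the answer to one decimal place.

Linearly onto the Réaumur scale: 0 + (139.4000 / 100) × (80 - 0) = 111.5°Ré.

111.5°Ré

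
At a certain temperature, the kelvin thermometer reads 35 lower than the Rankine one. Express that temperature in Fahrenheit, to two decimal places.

-380.92°F

Let x be the Rankine reading; then the kelvin reading is 5/9·x.
(5/9·x) - x = -35  ⇒  (-4/9)·x = -35  ⇒  x = 78.7500°R.
In Celsius: (78.75 - 491.67) × 5/9 = -229.4000°C.
In Fahrenheit: -229.4000 × 1.8 + 32 = -380.92°F.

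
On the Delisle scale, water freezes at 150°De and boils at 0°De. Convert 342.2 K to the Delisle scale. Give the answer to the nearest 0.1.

46.4°De

First in Celsius: 342.2 - 273.15 = 69.0500°C.
Linearly onto the Delisle scale: 150 + (69.0500 / 100) × (0 - 150) = 46.4°De.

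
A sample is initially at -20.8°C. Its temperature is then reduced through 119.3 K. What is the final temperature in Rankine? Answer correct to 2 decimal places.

239.49°R

The 119.3 K change is an interval; Kelvin and Celsius degrees are the same size, so ΔC = -119.3°C.
Final Celsius temperature: -20.8000 - 119.3000 = -140.1000°C.
In Rankine: -140.1000 × 1.8 + 491.67 = 239.49°R.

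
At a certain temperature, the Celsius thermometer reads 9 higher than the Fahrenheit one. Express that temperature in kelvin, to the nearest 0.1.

221.9 K

Let x be the Fahrenheit reading; then the Celsius reading is 5/9·x - 17.7778.
(5/9·x - 17.7778) - x = 9  ⇒  (-4/9)·x = 26.7778  ⇒  x = -60.2500°F.
In Celsius: (-60.25 - 32) × 5/9 = -51.2500°C.
In kelvin: -51.2500 + 273.15 = 221.9 K.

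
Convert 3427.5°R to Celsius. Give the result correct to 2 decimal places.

1631.02°C

In Celsius: (3427.5 - 491.67) × 5/9 = 1631.0167°C.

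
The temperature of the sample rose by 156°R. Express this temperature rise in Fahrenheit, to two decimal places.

Rankine and Fahrenheit degrees are the same size, so the interval is unchanged: 156.00.

156.00°F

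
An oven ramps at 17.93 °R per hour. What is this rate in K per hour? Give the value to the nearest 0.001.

The quantity depends on a temperature interval, so only the ratio of degree sizes applies; the offset between the scales is irrelevant.
A change of 1°R is a change of 5/9 K, so 17.93 × 5/9 = 9.961.

9.961 K/hour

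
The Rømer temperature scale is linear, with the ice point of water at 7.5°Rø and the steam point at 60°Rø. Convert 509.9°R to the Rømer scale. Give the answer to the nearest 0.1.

12.8°Rø

First in Celsius: (509.9 - 491.67) × 5/9 = 10.1278°C.
Linearly onto the Rømer scale: 7.5 + (10.1278 / 100) × (60 - 7.5) = 12.8°Rø.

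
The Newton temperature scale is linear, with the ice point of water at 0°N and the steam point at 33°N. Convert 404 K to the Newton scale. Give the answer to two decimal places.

First in Celsius: 404 - 273.15 = 130.8500°C.
Linearly onto the Newton scale: 0 + (130.8500 / 100) × (33 - 0) = 43.18°N.

43.18°N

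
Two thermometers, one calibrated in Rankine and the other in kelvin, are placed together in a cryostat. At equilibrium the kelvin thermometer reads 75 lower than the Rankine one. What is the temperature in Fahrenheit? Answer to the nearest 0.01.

-290.92°F

Let x be the Rankine reading; then the kelvin reading is 5/9·x.
(5/9·x) - x = -75  ⇒  (-4/9)·x = -75  ⇒  x = 168.7500°R.
In Celsius: (168.75 - 491.67) × 5/9 = -179.4000°C.
In Fahrenheit: -179.4000 × 1.8 + 32 = -290.92°F.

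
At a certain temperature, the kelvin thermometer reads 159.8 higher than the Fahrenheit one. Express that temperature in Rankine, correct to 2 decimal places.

Let x be the Fahrenheit reading; then the kelvin reading is 5/9·x + 255.372.
(5/9·x + 255.372) - x = 159.8  ⇒  (-4/9)·x = -95.5722  ⇒  x = 215.0375°F.
In Celsius: (215.0375 - 32) × 5/9 = 101.6875°C.
In Rankine: 101.6875 × 1.8 + 491.67 = 674.71°R.

674.71°R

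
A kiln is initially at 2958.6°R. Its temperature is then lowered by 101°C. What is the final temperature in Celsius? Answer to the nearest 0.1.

1269.5°C

Initial temperature in Celsius: (2958.6 - 491.67) × 5/9 = 1370.5167°C.
Final Celsius temperature: 1370.5167 - 101.0000 = 1269.5167°C.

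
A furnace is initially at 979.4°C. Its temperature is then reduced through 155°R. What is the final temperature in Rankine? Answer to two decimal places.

The 155°R change is an interval, so only the factor 5/9 applies: -155 × 5/9 = -86.1111°C.
Final Celsius temperature: 979.4000 - 86.1111 = 893.2889°C.
In Rankine: 893.2889 × 1.8 + 491.67 = 2099.59°R.

2099.59°R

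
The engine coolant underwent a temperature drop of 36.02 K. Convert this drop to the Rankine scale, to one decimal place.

64.8°R

An interval of 1 K corresponds to 1.8°R.
36.02 × 1.8 = 64.8.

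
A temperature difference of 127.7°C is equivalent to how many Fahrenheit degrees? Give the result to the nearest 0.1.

For a temperature interval the offset drops out; only the factor 1.8 applies.
127.7 × 1.8 = 229.9.

229.9°F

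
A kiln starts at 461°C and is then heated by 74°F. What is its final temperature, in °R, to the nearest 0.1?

1395.5°R

The 74°F change is an interval, so only the factor 5/9 applies: +74 × 5/9 = +41.1111°C.
Final Celsius temperature: 461.0000 + 41.1111 = 502.1111°C.
In Rankine: 502.1111 × 1.8 + 491.67 = 1395.5°R.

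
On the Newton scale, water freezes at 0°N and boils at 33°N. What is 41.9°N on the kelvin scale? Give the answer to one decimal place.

Linear interpolation between the fixed points: C = (41.9 - 0) × 100 / (33 - 0) = 126.9697°C.
Then 126.9697 + 273.15 = 400.1 K.

400.1 K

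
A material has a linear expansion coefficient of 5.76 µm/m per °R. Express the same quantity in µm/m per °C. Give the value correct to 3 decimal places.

10.368 µm/m per °C

The quantity depends on a temperature interval, so only the ratio of degree sizes applies; the offset between the scales is irrelevant.
A change of 1°C is a change of 1.8°R, so per °C the value is 5.76 × 1.8 = 10.368.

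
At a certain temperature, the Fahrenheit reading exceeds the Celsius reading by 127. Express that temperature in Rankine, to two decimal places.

Let x be the Celsius reading; then the Fahrenheit reading is 1.8·x + 32.
(1.8·x + 32) - x = 127  ⇒  (0.8)·x = 95  ⇒  x = 118.7500°C.
In Rankine: 118.7500 × 1.8 + 491.67 = 705.42°R.

705.42°R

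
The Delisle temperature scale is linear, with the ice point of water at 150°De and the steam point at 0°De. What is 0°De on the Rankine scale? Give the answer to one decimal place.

671.7°R

Linear interpolation between the fixed points: C = (0 - 150) × 100 / (0 - 150) = 100.0000°C.
Then 100.0000 × 1.8 + 491.67 = 671.7°R.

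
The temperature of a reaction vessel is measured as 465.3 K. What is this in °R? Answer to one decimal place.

In Celsius: 465.3 - 273.15 = 192.1500°C.
In Rankine: 192.1500 × 1.8 + 491.67 = 837.5°R.

837.5°R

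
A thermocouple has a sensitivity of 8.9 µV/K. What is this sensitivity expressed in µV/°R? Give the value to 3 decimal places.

4.944 µV/°R

The quantity depends on a temperature interval, so only the ratio of degree sizes applies; the offset between the scales is irrelevant.
A change of 1°R is a change of 5/9 K, so per °R the value is 8.9 × 5/9 = 4.944.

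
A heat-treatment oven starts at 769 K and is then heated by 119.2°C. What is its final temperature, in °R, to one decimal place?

1598.8°R

Initial temperature in Celsius: 769 - 273.15 = 495.8500°C.
Final Celsius temperature: 495.8500 + 119.2000 = 615.0500°C.
In Rankine: 615.0500 × 1.8 + 491.67 = 1598.8°R.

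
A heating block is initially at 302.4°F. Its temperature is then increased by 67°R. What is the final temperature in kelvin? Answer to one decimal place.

Initial temperature in Celsius: (302.4 - 32) × 5/9 = 150.2222°C.
The 67°R change is an interval, so only the factor 5/9 applies: +67 × 5/9 = +37.2222°C.
Final Celsius temperature: 150.2222 + 37.2222 = 187.4444°C.
In kelvin: 187.4444 + 273.15 = 460.6 K.

460.6 K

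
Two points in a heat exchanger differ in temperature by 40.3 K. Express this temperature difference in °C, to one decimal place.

Kelvin and Celsius degrees are the same size, so the interval is unchanged: 40.3.

40.3°C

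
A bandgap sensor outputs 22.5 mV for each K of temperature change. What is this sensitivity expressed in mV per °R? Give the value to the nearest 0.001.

12.500 mV per °R

The quantity depends on a temperature interval, so only the ratio of degree sizes applies; the offset between the scales is irrelevant.
A change of 1°R is a change of 5/9 K, so per °R the value is 22.5 × 5/9 = 12.500.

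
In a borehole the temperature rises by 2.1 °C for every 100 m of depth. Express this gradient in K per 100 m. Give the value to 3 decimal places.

Since only a temperature interval is involved, the additive offset between the scales drops out.
A change of 1°C is a change of 1 K, so 2.1 × 1 = 2.100.

2.100 K/100 m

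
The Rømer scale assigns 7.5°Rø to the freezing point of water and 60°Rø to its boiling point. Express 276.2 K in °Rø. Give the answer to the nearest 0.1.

First in Celsius: 276.2 - 273.15 = 3.0500°C.
Linearly onto the Rømer scale: 7.5 + (3.0500 / 100) × (60 - 7.5) = 9.1°Rø.

9.1°Rø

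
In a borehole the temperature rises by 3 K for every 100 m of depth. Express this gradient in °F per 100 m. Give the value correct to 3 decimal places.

5.400 °F/100 m

The quantity depends on a temperature interval, so only the ratio of degree sizes applies; the offset between the scales is irrelevant.
A change of 1 K is a change of 1.8°F, so 3 × 1.8 = 5.400.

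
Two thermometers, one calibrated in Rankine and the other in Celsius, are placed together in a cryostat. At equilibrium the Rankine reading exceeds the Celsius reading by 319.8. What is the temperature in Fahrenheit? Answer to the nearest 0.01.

Let x be the Rankine reading; then the Celsius reading is 5/9·x - 273.15.
(5/9·x - 273.15) - x = -319.8  ⇒  (-4/9)·x = -46.65  ⇒  x = 104.9625°R.
In Celsius: (104.9625 - 491.67) × 5/9 = -214.8375°C.
In Fahrenheit: -214.8375 × 1.8 + 32 = -354.71°F.

-354.71°F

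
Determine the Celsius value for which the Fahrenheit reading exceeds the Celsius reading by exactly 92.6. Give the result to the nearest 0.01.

Let C be the Celsius reading. The Fahrenheit reading is F = 1.8·C + 32.
Require F - C = 92.6: (0.8)·C + 32 = 92.6.
C = (92.6 - 32) / (0.8) = 75.75.

75.75°C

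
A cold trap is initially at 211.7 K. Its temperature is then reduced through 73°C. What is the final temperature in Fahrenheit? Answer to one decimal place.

-210.0°F

Initial temperature in Celsius: 211.7 - 273.15 = -61.4500°C.
Final Celsius temperature: -61.4500 - 73.0000 = -134.4500°C.
In Fahrenheit: -134.4500 × 1.8 + 32 = -210.0°F.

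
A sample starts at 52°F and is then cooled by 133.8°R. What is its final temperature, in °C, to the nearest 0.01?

-63.22°C

Initial temperature in Celsius: (52 - 32) × 5/9 = 11.1111°C.
The 133.8°R change is an interval, so only the factor 5/9 applies: -133.8 × 5/9 = -74.3333°C.
Final Celsius temperature: 11.1111 - 74.3333 = -63.2222°C.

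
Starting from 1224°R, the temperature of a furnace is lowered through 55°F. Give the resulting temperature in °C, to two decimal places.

Initial temperature in Celsius: (1224 - 491.67) × 5/9 = 406.8500°C.
The 55°F change is an interval, so only the factor 5/9 applies: -55 × 5/9 = -30.5556°C.
Final Celsius temperature: 406.8500 - 30.5556 = 376.2944°C.

376.29°C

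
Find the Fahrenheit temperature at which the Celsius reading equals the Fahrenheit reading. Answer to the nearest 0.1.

Let F be the Fahrenheit reading. The Celsius reading is C = 5/9·F - 17.7778.
Set C = F: 5/9·F - 17.7778 = F.
(-4/9)·F = 17.7778  ⇒  F = -40.0.

-40.0°F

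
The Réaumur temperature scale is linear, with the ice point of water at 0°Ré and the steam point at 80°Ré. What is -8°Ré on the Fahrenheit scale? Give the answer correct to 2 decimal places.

Linear interpolation between the fixed points: C = (-8 - 0) × 100 / (80 - 0) = -10.0000°C.
Then -10.0000 × 1.8 + 32 = 14.00°F.

14.00°F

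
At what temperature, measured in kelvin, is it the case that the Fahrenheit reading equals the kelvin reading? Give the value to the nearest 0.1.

574.6 K

Let K be the kelvin reading. The Fahrenheit reading is F = 1.8·K - 459.67.
Set F = K: 1.8·K - 459.67 = K.
(0.8)·K = 459.67  ⇒  K = 574.6.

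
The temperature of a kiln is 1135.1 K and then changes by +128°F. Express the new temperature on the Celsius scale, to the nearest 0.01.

933.06°C

Initial temperature in Celsius: 1135.1 - 273.15 = 861.9500°C.
The 128°F change is an interval, so only the factor 5/9 applies: +128 × 5/9 = +71.1111°C.
Final Celsius temperature: 861.9500 + 71.1111 = 933.0611°C.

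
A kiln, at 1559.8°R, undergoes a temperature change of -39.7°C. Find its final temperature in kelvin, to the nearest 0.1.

Initial temperature in Celsius: (1559.8 - 491.67) × 5/9 = 593.4056°C.
Final Celsius temperature: 593.4056 - 39.7000 = 553.7056°C.
In kelvin: 553.7056 + 273.15 = 826.9 K.

826.9 K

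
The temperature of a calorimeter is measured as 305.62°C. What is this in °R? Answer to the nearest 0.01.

1041.79°R

In Rankine: 305.6200 × 1.8 + 491.67 = 1041.79°R.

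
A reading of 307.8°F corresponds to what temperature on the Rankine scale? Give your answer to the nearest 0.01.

767.47°R

In Celsius: (307.8 - 32) × 5/9 = 153.2222°C.
In Rankine: 153.2222 × 1.8 + 491.67 = 767.47°R.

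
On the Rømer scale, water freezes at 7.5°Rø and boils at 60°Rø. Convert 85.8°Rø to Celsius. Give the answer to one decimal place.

Linear interpolation between the fixed points: C = (85.8 - 7.5) × 100 / (60 - 7.5) = 149.1429°C.

149.1°C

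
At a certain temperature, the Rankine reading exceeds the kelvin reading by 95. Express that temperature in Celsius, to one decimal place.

Let x be the Rankine reading; then the kelvin reading is 5/9·x.
(5/9·x) - x = -95  ⇒  (-4/9)·x = -95  ⇒  x = 213.7500°R.
In Celsius: (213.75 - 491.67) × 5/9 = -154.4°C.

-154.4°C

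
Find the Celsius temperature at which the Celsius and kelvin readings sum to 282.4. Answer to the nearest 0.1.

4.6°C

Let C be the Celsius reading. The kelvin reading is K = 1·C + 273.15.
Require C + K = 282.4: (2)·C + 273.15 = 282.4.
C = (282.4 - 273.15) / (2) = 4.6.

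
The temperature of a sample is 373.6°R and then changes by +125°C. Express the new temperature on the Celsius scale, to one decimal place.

Initial temperature in Celsius: (373.6 - 491.67) × 5/9 = -65.5944°C.
Final Celsius temperature: -65.5944 + 125.0000 = 59.4056°C.

59.4°C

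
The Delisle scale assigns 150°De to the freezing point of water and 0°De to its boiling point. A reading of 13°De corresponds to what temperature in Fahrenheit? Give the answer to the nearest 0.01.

Linear interpolation between the fixed points: C = (13 - 150) × 100 / (0 - 150) = 91.3333°C.
Then 91.3333 × 1.8 + 32 = 196.40°F.

196.40°F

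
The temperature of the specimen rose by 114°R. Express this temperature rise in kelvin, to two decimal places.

For a temperature interval the offset drops out; only the factor 5/9 applies.
114 × 5/9 = 63.33.

63.33 K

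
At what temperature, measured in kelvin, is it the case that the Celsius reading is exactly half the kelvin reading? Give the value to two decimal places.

Let K be the kelvin reading. The Celsius reading is C = 1·K - 273.15.
Require C = 0.5·K: 1·K - 273.15 = 0.5·K.
(0.5)·K = 273.15  ⇒  K = 546.30.

546.30 K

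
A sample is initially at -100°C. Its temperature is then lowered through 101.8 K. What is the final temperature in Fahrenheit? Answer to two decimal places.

-331.24°F

The 101.8 K change is an interval; Kelvin and Celsius degrees are the same size, so ΔC = -101.8°C.
Final Celsius temperature: -100.0000 - 101.8000 = -201.8000°C.
In Fahrenheit: -201.8000 × 1.8 + 32 = -331.24°F.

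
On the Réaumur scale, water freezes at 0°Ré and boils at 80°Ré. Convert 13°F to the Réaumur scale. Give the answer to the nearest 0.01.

-8.44°Ré

First in Celsius: (13 - 32) × 5/9 = -10.5556°C.
Linearly onto the Réaumur scale: 0 + (-10.5556 / 100) × (80 - 0) = -8.44°Ré.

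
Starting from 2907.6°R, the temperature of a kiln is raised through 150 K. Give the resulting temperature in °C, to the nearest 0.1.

Initial temperature in Celsius: (2907.6 - 491.67) × 5/9 = 1342.1833°C.
The 150 K change is an interval; Kelvin and Celsius degrees are the same size, so ΔC = +150°C.
Final Celsius temperature: 1342.1833 + 150.0000 = 1492.1833°C.

1492.2°C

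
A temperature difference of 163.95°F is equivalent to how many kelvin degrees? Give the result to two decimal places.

An interval of 1°F corresponds to 5/9 K.
163.95 × 5/9 = 91.08.

91.08 K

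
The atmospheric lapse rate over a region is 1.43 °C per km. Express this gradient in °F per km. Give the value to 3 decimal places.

Since only a temperature interval is involved, the additive offset between the scales drops out.
A change of 1°C is a change of 1.8°F, so 1.43 × 1.8 = 2.574.

2.574 °F/km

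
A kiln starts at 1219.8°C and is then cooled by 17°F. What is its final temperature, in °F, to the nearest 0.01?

The 17°F change is an interval, so only the factor 5/9 applies: -17 × 5/9 = -9.4444°C.
Final Celsius temperature: 1219.8000 - 9.4444 = 1210.3556°C.
In Fahrenheit: 1210.3556 × 1.8 + 32 = 2210.64°F.

2210.64°F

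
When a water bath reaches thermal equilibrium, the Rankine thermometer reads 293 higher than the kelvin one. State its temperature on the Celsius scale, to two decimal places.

Let x be the kelvin reading; then the Rankine reading is 1.8·x.
(1.8·x) - x = 293  ⇒  (0.8)·x = 293  ⇒  x = 366.2500 K.
In Celsius: 366.25 - 273.15 = 93.10°C.

93.10°C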